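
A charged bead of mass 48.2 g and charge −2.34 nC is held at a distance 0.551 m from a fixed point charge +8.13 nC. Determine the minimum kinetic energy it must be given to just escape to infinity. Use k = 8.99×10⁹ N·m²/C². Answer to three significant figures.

3.10×10⁻⁷ J

To just escape, total mechanical energy must reach zero at infinity: ½mv²_min + U = 0, so ½mv²_min = −U = |kQq|/r.
|U| = |kQq|/r = (8.99×10⁹ N·m²/C²)(8.13×10⁻⁹)(2.34×10⁻⁹)/(0.551) = 3.10×10⁻⁷ J.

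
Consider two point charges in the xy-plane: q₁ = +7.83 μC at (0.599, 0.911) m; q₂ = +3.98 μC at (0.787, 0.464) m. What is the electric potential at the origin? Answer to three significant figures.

1.04×10⁵ V

Electric potential is a scalar, so the contributions from each charge add algebraically: V = Σ kqᵢ/rᵢ.
Distances from the field point to each charge: r₁ = 1.09 m, r₂ = 0.914 m.
V = k[(7.83×10⁻⁶)/(1.09) + (3.98×10⁻⁶)/(0.914)] = 1.04×10⁵ V.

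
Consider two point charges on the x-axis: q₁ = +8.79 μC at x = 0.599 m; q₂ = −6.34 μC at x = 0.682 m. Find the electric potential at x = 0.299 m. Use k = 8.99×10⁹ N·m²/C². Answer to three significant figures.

Electric potential is a scalar, so the contributions from each charge add algebraically: V = Σ kqᵢ/rᵢ.
Distances from the field point to each charge: r₁ = 0.300 m, r₂ = 0.383 m.
V = k[(8.79×10⁻⁶)/(0.300) + (-6.34×10⁻⁶)/(0.383)] = 1.15×10⁵ V.

1.15×10⁵ V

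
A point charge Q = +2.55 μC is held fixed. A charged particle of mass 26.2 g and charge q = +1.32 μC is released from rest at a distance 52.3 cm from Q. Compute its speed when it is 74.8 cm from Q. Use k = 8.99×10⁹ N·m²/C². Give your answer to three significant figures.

1.15 m/s

Only the electrostatic force acts, so mechanical energy is conserved: ½mv² = U₁ − U₂ = kQq(1/r₁ − 1/r₂).
U₁ − U₂ = (8.99×10⁹ N·m²/C²)(2.55×10⁻⁶ C)(1.32×10⁻⁶ C)(1/0.523 − 1/0.748) = 0.0174 J.
v = √(2·0.0174/0.0262) = 1.15 m/s.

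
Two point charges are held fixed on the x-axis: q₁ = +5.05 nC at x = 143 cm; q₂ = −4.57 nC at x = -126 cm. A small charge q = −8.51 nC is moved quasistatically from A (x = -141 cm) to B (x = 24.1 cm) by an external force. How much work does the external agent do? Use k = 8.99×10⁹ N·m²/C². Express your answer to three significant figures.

-2.29×10⁻⁶ J

For quasistatic motion the external work equals the change in potential energy: W_ext = qΔV = q(V_B − V_A).
At A: distances to the source charges are 2.84 m, 0.150 m; V_A = Σ kqᵢ/rᵢ = -258 V.
At B: distances to the source charges are 1.19 m, 1.50 m; V_B = Σ kqᵢ/rᵢ = 10.8 V.
ΔV = V_B − V_A = 269 V.
W_ext = qΔV = (-8.51×10⁻⁹ C)(269 V) = -2.29×10⁻⁶ J.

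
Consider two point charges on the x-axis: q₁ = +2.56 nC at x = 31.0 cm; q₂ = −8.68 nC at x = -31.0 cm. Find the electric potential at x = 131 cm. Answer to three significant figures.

The total potential is the scalar sum of each charge's contribution, V = Σ kqᵢ/rᵢ.
Distances from the field point to each charge: r₁ = 1.00 m, r₂ = 1.62 m.
V = k[(2.56×10⁻⁹)/(1.00) + (-8.68×10⁻⁹)/(1.62)] = -25.2 V.

-25.2 V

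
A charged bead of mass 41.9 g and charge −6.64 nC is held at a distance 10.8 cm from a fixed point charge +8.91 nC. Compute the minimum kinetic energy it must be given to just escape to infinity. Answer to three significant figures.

4.92×10⁻⁶ J

To just escape, total mechanical energy must reach zero at infinity: ½mv²_min + U = 0, so ½mv²_min = −U = |kQq|/r.
|U| = |kQq|/r = (8.99×10⁹ N·m²/C²)(8.91×10⁻⁹)(6.64×10⁻⁹)/(0.108) = 4.92×10⁻⁶ J.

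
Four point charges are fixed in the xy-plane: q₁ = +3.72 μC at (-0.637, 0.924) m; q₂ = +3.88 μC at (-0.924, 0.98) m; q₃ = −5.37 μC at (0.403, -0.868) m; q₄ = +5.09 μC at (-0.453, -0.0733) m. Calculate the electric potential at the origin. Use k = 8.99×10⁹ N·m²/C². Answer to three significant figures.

Electric potential is a scalar, so the contributions from each charge add algebraically: V = Σ kqᵢ/rᵢ.
Distances from the field point to each charge: r₁ = 1.12 m, r₂ = 1.35 m, r₃ = 0.957 m, r₄ = 0.459 m.
V = k[(3.72×10⁻⁶)/(1.12) + (3.88×10⁻⁶)/(1.35) + (-5.37×10⁻⁶)/(0.957) + (5.09×10⁻⁶)/(0.459)] = 1.05×10⁵ V.

1.05×10⁵ V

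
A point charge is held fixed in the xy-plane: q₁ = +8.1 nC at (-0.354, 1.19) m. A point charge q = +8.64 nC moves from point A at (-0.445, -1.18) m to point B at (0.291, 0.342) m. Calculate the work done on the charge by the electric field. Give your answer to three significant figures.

The work done by the electric force is W_field = −ΔU = −q(V_B − V_A) = q(V_A − V_B).
At A: distance to the source charge is 2.37 m; V_A = kq₁/r = 30.7 V.
At B: distance to the source charge is 1.07 m; V_B = kq₁/r = 68.3 V.
ΔV = V_B − V_A = 37.6 V.
W_field = −qΔV = −(8.64×10⁻⁹ C)(37.6 V) = -3.25×10⁻⁷ J.

-3.25×10⁻⁷ J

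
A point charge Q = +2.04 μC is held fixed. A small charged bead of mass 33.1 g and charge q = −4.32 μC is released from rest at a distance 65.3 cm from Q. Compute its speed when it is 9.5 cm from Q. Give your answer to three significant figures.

Only the electrostatic force acts, so mechanical energy is conserved: ½mv² = U₁ − U₂ = kQq(1/r₁ − 1/r₂).
U₁ − U₂ = (8.99×10⁹ N·m²/C²)(2.04×10⁻⁶ C)(-4.32×10⁻⁶ C)(1/0.653 − 1/0.0950) = 0.713 J.
v = √(2·0.713/0.0331) = 6.56 m/s.

6.56 m/s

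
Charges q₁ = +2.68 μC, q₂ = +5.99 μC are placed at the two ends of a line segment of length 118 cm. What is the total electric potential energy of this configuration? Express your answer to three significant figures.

The assembly work is the sum of pairwise potential energies, U = Σ_{i<j} kqᵢqⱼ/rᵢⱼ.
The separation is r = 1.18 m.
U = (0.122) = 0.122 J.

0.122 J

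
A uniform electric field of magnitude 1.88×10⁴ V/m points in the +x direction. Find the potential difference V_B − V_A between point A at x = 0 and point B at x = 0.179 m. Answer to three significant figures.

-3370 V

In a uniform field, potential decreases in the direction of E: V_B − V_A = −E·Δx.
V_B − V_A = −(1.88×10⁴ V/m)(0.179 m) = -3370 V.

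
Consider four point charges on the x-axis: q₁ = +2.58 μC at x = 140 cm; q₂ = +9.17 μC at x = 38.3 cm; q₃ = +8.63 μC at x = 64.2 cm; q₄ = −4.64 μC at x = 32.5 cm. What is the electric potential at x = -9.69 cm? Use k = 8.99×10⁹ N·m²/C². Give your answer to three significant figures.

The total potential is the scalar sum of each charge's contribution, V = Σ kqᵢ/rᵢ.
Distances from the field point to each charge: r₁ = 1.50 m, r₂ = 0.480 m, r₃ = 0.739 m, r₄ = 0.422 m.
V = k[(2.58×10⁻⁶)/(1.50) + (9.17×10⁻⁶)/(0.480) + (8.63×10⁻⁶)/(0.739) + (-4.64×10⁻⁶)/(0.422)] = 1.93×10⁵ V.

1.93×10⁵ V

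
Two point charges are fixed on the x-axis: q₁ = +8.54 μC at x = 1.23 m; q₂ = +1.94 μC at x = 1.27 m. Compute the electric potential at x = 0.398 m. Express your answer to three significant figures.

1.12×10⁵ V

The total potential is the scalar sum of each charge's contribution, V = Σ kqᵢ/rᵢ.
Distances from the field point to each charge: r₁ = 0.832 m, r₂ = 0.872 m.
V = k[(8.54×10⁻⁶)/(0.832) + (1.94×10⁻⁶)/(0.872)] = 1.12×10⁵ V.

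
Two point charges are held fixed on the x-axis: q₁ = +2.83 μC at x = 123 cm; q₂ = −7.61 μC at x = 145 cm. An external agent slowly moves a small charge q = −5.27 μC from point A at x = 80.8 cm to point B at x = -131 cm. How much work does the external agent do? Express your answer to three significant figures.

For quasistatic motion the external work equals the change in potential energy: W_ext = qΔV = q(V_B − V_A).
At A: distances to the source charges are 0.422 m, 0.642 m; V_A = Σ kqᵢ/rᵢ = -4.63×10⁴ V.
At B: distances to the source charges are 2.54 m, 2.76 m; V_B = Σ kqᵢ/rᵢ = -1.48×10⁴ V.
ΔV = V_B − V_A = 3.15×10⁴ V.
W_ext = qΔV = (-5.27×10⁻⁶ C)(3.15×10⁴ V) = -0.166 J.

-0.166 J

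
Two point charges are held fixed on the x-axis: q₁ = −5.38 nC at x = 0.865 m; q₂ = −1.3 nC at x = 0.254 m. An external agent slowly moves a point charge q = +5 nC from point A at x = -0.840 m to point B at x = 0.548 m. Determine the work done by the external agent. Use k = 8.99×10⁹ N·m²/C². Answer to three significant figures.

-7.66×10⁻⁷ J

For quasistatic motion the external work equals the change in potential energy: W_ext = qΔV = q(V_B − V_A).
At A: distances to the source charges are 1.71 m, 1.09 m; V_A = Σ kqᵢ/rᵢ = -39.1 V.
At B: distances to the source charges are 0.317 m, 0.294 m; V_B = Σ kqᵢ/rᵢ = -192 V.
ΔV = V_B − V_A = -153 V.
W_ext = qΔV = (5.00×10⁻⁹ C)(-153 V) = -7.66×10⁻⁷ J.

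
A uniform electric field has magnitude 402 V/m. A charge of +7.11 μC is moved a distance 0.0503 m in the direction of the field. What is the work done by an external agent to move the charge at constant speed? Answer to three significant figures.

-1.44×10⁻⁴ J

The potential change for a displacement 0.0503 m in the direction of the field is ΔV = −Ed = -20.2 V.
W_ext = qΔV = -1.44×10⁻⁴ J.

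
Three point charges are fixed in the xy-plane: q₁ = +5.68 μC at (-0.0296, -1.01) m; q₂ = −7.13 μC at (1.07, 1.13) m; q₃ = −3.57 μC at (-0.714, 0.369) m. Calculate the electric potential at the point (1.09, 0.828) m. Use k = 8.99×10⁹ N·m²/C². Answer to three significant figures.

Electric potential is a scalar, so the contributions from each charge add algebraically: V = Σ kqᵢ/rᵢ.
Distances from the field point to each charge: r₁ = 2.15 m, r₂ = 0.303 m, r₃ = 1.86 m.
V = k[(5.68×10⁻⁶)/(2.15) + (-7.13×10⁻⁶)/(0.303) + (-3.57×10⁻⁶)/(1.86)] = -2.05×10⁵ V.

-2.05×10⁵ V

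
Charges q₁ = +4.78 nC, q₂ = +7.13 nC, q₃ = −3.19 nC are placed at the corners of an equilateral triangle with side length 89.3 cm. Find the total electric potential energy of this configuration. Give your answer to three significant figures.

-3.94×10⁻⁸ J

The assembly work is the sum of pairwise potential energies, U = Σ_{i<j} kqᵢqⱼ/rᵢⱼ.
All three pair separations equal the side length, 0.893 m.
U = (3.43×10⁻⁷) + (-1.54×10⁻⁷) + (-2.29×10⁻⁷) = -3.94×10⁻⁸ J.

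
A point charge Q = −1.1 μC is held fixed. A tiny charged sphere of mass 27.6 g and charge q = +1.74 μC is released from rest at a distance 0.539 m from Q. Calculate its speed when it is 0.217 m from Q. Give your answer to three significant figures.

1.85 m/s

Only the electrostatic force acts, so mechanical energy is conserved: ½mv² = U₁ − U₂ = kQq(1/r₁ − 1/r₂).
U₁ − U₂ = (8.99×10⁹ N·m²/C²)(-1.10×10⁻⁶ C)(1.74×10⁻⁶ C)(1/0.539 − 1/0.217) = 0.0474 J.
v = √(2·0.0474/0.0276) = 1.85 m/s.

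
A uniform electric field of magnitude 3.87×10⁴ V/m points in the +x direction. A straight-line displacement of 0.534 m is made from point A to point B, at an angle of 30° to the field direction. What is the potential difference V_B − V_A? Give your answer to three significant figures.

Only the component of displacement along E changes the potential: ΔV = −E·d·cosθ.
ΔV = −(3.87×10⁴ V/m)(0.534 m)cos30° = -1.79×10⁴ V.

-1.79×10⁴ V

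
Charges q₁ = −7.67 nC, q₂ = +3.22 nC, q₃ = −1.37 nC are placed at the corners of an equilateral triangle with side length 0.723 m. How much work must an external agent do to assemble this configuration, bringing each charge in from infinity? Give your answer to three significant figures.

-2.31×10⁻⁷ J

The work to assemble the configuration equals its total potential energy, U = Σ kqᵢqⱼ/rᵢⱼ over all pairs.
All three pair separations equal the side length, 0.723 m.
U = (-3.07×10⁻⁷) + (1.31×10⁻⁷) + (-5.49×10⁻⁸) = -2.31×10⁻⁷ J.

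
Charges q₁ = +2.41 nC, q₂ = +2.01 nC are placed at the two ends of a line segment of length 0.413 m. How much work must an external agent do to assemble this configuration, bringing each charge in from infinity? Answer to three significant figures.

The assembly work is the sum of pairwise potential energies, U = Σ_{i<j} kqᵢqⱼ/rᵢⱼ.
The separation is r = 0.413 m.
U = (1.05×10⁻⁷) = 1.05×10⁻⁷ J.

1.05×10⁻⁷ J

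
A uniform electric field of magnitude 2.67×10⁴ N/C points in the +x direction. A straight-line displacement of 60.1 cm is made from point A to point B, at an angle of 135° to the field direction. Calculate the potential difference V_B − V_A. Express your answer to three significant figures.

Only the component of displacement along E changes the potential: ΔV = −E·d·cosθ.
ΔV = −(2.67×10⁴ V/m)(0.601 m)cos135° = 1.13×10⁴ V.

1.13×10⁴ V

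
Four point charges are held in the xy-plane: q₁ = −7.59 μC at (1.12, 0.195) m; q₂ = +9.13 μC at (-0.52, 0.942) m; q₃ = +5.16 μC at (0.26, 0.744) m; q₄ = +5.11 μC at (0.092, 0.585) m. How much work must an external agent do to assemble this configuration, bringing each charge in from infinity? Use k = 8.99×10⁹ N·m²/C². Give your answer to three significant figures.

1.14 J

The work to assemble the configuration equals its total potential energy, U = Σ kqᵢqⱼ/rᵢⱼ over all pairs.
Pair separations: r₁₂ = 1.80 m, r₁₃ = 1.02 m, r₁₄ = 1.10 m, r₂₃ = 0.805 m, r₂₄ = 0.709 m, r₃₄ = 0.231 m.
Summing all 6 pair terms gives U = 1.14 J.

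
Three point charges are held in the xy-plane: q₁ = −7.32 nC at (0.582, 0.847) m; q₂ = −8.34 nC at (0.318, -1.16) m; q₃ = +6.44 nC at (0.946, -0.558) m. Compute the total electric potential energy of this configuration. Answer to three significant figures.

The work to assemble the configuration equals its total potential energy, U = Σ kqᵢqⱼ/rᵢⱼ over all pairs.
Pair separations: r₁₂ = 2.02 m, r₁₃ = 1.45 m, r₂₃ = 0.870 m.
U = (2.71×10⁻⁷) + (-2.92×10⁻⁷) + (-5.55×10⁻⁷) = -5.76×10⁻⁷ J.

-5.76×10⁻⁷ J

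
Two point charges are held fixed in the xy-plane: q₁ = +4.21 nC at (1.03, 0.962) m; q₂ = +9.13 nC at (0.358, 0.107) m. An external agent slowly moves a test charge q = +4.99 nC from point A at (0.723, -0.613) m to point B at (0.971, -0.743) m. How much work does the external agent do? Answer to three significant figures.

For quasistatic motion the external work equals the change in potential energy: W_ext = qΔV = q(V_B − V_A).
At A: distances to the source charges are 1.60 m, 0.807 m; V_A = Σ kqᵢ/rᵢ = 125 V.
At B: distances to the source charges are 1.71 m, 1.05 m; V_B = Σ kqᵢ/rᵢ = 101 V.
ΔV = V_B − V_A = -24.8 V.
W_ext = qΔV = (4.99×10⁻⁹ C)(-24.8 V) = -1.24×10⁻⁷ J.

-1.24×10⁻⁷ J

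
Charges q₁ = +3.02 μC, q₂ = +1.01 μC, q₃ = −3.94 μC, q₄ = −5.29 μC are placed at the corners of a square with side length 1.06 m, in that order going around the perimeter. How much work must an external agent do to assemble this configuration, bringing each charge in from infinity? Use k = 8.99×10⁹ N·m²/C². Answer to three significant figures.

The assembly work is the sum of pairwise potential energies, U = Σ_{i<j} kqᵢqⱼ/rᵢⱼ.
The four side pairs have separation 1.06 m and the two diagonal pairs 1.50 m.
Summing all 6 pair terms gives U = -0.0700 J.

-0.0700 J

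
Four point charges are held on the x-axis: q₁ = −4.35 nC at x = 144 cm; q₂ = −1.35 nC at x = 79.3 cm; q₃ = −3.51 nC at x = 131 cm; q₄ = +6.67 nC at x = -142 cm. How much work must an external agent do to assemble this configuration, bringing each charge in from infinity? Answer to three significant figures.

1.01×10⁻⁶ J

The work to assemble the configuration equals its total potential energy, U = Σ kqᵢqⱼ/rᵢⱼ over all pairs.
Pair separations: r₁₂ = 0.647 m, r₁₃ = 0.130 m, r₁₄ = 2.86 m, r₂₃ = 0.517 m, r₂₄ = 2.21 m, r₃₄ = 2.73 m.
Summing all 6 pair terms gives U = 1.01×10⁻⁶ J.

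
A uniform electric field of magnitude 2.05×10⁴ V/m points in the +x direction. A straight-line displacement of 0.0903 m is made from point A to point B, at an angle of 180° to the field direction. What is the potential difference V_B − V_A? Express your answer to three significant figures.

Only the component of displacement along E changes the potential: ΔV = −E·d·cosθ.
ΔV = −(2.05×10⁴ V/m)(0.0903 m)cos180° = 1850 V.

1850 V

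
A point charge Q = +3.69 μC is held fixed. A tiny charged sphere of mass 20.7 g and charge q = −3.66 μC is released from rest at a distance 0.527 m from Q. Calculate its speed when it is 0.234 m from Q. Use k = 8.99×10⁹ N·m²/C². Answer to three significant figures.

Only the electrostatic force acts, so mechanical energy is conserved: ½mv² = U₁ − U₂ = kQq(1/r₁ − 1/r₂).
U₁ − U₂ = (8.99×10⁹ N·m²/C²)(3.69×10⁻⁶ C)(-3.66×10⁻⁶ C)(1/0.527 − 1/0.234) = 0.288 J.
v = √(2·0.288/0.0207) = 5.28 m/s.

5.28 m/s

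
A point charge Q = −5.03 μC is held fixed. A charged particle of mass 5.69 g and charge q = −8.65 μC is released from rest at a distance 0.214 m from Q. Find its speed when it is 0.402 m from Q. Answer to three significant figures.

Only the electrostatic force acts, so mechanical energy is conserved: ½mv² = U₁ − U₂ = kQq(1/r₁ − 1/r₂).
U₁ − U₂ = (8.99×10⁹ N·m²/C²)(-5.03×10⁻⁶ C)(-8.65×10⁻⁶ C)(1/0.214 − 1/0.402) = 0.855 J.
v = √(2·0.855/5.69×10⁻³) = 17.3 m/s.

17.3 m/s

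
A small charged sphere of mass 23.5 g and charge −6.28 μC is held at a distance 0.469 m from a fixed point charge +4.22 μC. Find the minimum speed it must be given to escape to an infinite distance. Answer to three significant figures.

To just escape, total mechanical energy must reach zero at infinity: ½mv²_min + U = 0, so ½mv²_min = −U = |kQq|/r.
|U| = |kQq|/r = (8.99×10⁹ N·m²/C²)(4.22×10⁻⁶)(6.28×10⁻⁶)/(0.469) = 0.508 J.
v_min = √(2|U|/m) = √(2·0.508/0.0235) = 6.58 m/s.

6.58 m/s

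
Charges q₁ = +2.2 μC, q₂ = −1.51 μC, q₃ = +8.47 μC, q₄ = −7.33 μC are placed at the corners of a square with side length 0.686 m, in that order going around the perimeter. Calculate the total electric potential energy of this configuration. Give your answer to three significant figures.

-0.961 J

The work to assemble the configuration equals its total potential energy, U = Σ kqᵢqⱼ/rᵢⱼ over all pairs.
The four side pairs have separation 0.686 m and the two diagonal pairs 0.970 m.
Summing all 6 pair terms gives U = -0.961 J.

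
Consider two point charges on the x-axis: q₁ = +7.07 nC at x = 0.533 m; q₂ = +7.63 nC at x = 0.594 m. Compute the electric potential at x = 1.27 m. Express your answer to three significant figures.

Electric potential is a scalar, so the contributions from each charge add algebraically: V = Σ kqᵢ/rᵢ.
Distances from the field point to each charge: r₁ = 0.737 m, r₂ = 0.676 m.
V = k[(7.07×10⁻⁹)/(0.737) + (7.63×10⁻⁹)/(0.676)] = 188 V.

188 V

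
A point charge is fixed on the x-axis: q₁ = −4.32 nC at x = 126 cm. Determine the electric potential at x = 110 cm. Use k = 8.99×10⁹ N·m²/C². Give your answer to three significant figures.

The total potential is the scalar sum of each charge's contribution, V = Σ kqᵢ/rᵢ.
V = k[(-4.32×10⁻⁹)/(0.160)] = -243 V.

-243 V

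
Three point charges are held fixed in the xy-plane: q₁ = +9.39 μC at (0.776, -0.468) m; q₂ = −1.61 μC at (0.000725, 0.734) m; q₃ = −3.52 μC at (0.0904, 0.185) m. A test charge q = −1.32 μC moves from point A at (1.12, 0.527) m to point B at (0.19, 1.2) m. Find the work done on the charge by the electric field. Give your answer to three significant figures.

-0.0665 J

The work done by the electric force is W_field = −ΔU = −q(V_B − V_A) = q(V_A − V_B).
At A: distances to the source charges are 1.05 m, 1.14 m, 1.08 m; V_A = Σ kqᵢ/rᵢ = 3.83×10⁴ V.
At B: distances to the source charges are 1.77 m, 0.503 m, 1.02 m; V_B = Σ kqᵢ/rᵢ = -1.21×10⁴ V.
ΔV = V_B − V_A = -5.04×10⁴ V.
W_field = −qΔV = −(-1.32×10⁻⁶ C)(-5.04×10⁴ V) = -0.0665 J.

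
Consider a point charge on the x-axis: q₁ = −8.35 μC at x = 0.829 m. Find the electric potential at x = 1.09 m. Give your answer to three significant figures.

The total potential is the scalar sum of each charge's contribution, V = Σ kqᵢ/rᵢ.
V = k[(-8.35×10⁻⁶)/(0.261)] = -2.88×10⁵ V.

-2.88×10⁵ V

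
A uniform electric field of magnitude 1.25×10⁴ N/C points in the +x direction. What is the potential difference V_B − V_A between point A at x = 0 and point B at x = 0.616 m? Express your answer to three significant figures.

-7700 V

In a uniform field, potential decreases in the direction of E: V_B − V_A = −E·Δx.
V_B − V_A = −(1.25×10⁴ V/m)(0.616 m) = -7700 V.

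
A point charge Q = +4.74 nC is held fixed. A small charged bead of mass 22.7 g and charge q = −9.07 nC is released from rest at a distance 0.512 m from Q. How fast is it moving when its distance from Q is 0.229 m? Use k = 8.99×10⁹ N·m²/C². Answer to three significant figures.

Only the electrostatic force acts, so mechanical energy is conserved: ½mv² = U₁ − U₂ = kQq(1/r₁ − 1/r₂).
U₁ − U₂ = (8.99×10⁹ N·m²/C²)(4.74×10⁻⁹ C)(-9.07×10⁻⁹ C)(1/0.512 − 1/0.229) = 9.33×10⁻⁷ J.
v = √(2·9.33×10⁻⁷/0.0227) = 9.07×10⁻³ m/s.

9.07×10⁻³ m/s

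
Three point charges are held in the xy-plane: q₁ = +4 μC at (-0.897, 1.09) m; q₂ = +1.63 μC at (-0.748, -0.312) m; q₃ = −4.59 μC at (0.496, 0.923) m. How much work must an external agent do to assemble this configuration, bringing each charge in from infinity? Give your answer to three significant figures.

The work to assemble the configuration equals its total potential energy, U = Σ kqᵢqⱼ/rᵢⱼ over all pairs.
Pair separations: r₁₂ = 1.41 m, r₁₃ = 1.40 m, r₂₃ = 1.75 m.
U = (0.0416) + (-0.118) + (-0.0384) = -0.114 J.

-0.114 J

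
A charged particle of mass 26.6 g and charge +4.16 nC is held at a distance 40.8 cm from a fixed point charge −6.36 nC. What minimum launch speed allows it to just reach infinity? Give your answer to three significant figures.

To just escape, total mechanical energy must reach zero at infinity: ½mv²_min + U = 0, so ½mv²_min = −U = |kQq|/r.
|U| = |kQq|/r = (8.99×10⁹ N·m²/C²)(6.36×10⁻⁹)(4.16×10⁻⁹)/(0.408) = 5.83×10⁻⁷ J.
v_min = √(2|U|/m) = √(2·5.83×10⁻⁷/0.0266) = 6.62×10⁻³ m/s.

6.62×10⁻³ m/s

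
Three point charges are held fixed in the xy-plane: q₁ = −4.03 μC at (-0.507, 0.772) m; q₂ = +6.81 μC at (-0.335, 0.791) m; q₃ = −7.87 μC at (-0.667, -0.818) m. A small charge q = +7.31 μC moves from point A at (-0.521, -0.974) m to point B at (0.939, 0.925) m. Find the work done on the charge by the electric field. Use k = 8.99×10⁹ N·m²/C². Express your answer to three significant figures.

The work done by the electric force is W_field = −ΔU = −q(V_B − V_A) = q(V_A − V_B).
At A: distances to the source charges are 1.75 m, 1.77 m, 0.214 m; V_A = Σ kqᵢ/rᵢ = -3.17×10⁵ V.
At B: distances to the source charges are 1.45 m, 1.28 m, 2.37 m; V_B = Σ kqᵢ/rᵢ = -6980 V.
ΔV = V_B − V_A = 3.10×10⁵ V.
W_field = −qΔV = −(7.31×10⁻⁶ C)(3.10×10⁵ V) = -2.27 J.

-2.27 J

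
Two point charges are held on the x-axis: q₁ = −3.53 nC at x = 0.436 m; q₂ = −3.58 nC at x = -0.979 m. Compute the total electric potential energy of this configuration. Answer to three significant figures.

8.03×10⁻⁸ J

The work to assemble the configuration equals its total potential energy, U = Σ kqᵢqⱼ/rᵢⱼ over all pairs.
Pair separations: r₁₂ = 1.42 m.
U = (8.03×10⁻⁸) = 8.03×10⁻⁸ J.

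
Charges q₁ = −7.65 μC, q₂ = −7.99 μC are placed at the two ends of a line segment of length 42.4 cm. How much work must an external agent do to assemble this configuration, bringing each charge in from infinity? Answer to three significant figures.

The assembly work is the sum of pairwise potential energies, U = Σ_{i<j} kqᵢqⱼ/rᵢⱼ.
The separation is r = 0.424 m.
U = (1.30) = 1.30 J.

1.30 J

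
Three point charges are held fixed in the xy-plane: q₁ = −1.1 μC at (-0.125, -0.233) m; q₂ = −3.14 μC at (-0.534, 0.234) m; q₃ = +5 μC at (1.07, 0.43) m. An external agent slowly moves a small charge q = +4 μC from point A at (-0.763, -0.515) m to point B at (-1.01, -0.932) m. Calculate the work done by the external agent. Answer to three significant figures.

For quasistatic motion the external work equals the change in potential energy: W_ext = qΔV = q(V_B − V_A).
At A: distances to the source charges are 0.698 m, 0.783 m, 2.06 m; V_A = Σ kqᵢ/rᵢ = -2.84×10⁴ V.
At B: distances to the source charges are 1.13 m, 1.26 m, 2.49 m; V_B = Σ kqᵢ/rᵢ = -1.31×10⁴ V.
ΔV = V_B − V_A = 1.53×10⁴ V.
W_ext = qΔV = (4.00×10⁻⁶ C)(1.53×10⁴ V) = 0.0613 J.

0.0613 J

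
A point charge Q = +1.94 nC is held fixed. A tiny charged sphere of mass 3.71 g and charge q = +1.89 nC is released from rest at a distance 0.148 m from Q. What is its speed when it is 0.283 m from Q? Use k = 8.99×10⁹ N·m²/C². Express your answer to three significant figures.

Only the electrostatic force acts, so mechanical energy is conserved: ½mv² = U₁ − U₂ = kQq(1/r₁ − 1/r₂).
U₁ − U₂ = (8.99×10⁹ N·m²/C²)(1.94×10⁻⁹ C)(1.89×10⁻⁹ C)(1/0.148 − 1/0.283) = 1.06×10⁻⁷ J.
v = √(2·1.06×10⁻⁷/3.71×10⁻³) = 7.57×10⁻³ m/s.

7.57×10⁻³ m/s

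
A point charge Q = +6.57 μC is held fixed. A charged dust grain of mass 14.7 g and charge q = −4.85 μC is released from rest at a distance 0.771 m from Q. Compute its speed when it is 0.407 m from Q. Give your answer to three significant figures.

6.72 m/s

Only the electrostatic force acts, so mechanical energy is conserved: ½mv² = U₁ − U₂ = kQq(1/r₁ − 1/r₂).
U₁ − U₂ = (8.99×10⁹ N·m²/C²)(6.57×10⁻⁶ C)(-4.85×10⁻⁶ C)(1/0.771 − 1/0.407) = 0.332 J.
v = √(2·0.332/0.0147) = 6.72 m/s.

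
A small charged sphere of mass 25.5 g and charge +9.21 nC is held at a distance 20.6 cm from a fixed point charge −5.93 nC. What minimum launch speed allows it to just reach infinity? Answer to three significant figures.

0.0137 m/s

To just escape, total mechanical energy must reach zero at infinity: ½mv²_min + U = 0, so ½mv²_min = −U = |kQq|/r.
|U| = |kQq|/r = (8.99×10⁹ N·m²/C²)(5.93×10⁻⁹)(9.21×10⁻⁹)/(0.206) = 2.38×10⁻⁶ J.
v_min = √(2|U|/m) = √(2·2.38×10⁻⁶/0.0255) = 0.0137 m/s.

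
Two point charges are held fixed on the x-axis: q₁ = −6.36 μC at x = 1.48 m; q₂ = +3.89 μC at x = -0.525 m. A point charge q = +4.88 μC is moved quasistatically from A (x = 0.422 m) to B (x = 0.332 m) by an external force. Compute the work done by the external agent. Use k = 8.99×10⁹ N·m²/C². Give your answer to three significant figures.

0.0396 J

For quasistatic motion the external work equals the change in potential energy: W_ext = qΔV = q(V_B − V_A).
At A: distances to the source charges are 1.06 m, 0.947 m; V_A = Σ kqᵢ/rᵢ = -1.71×10⁴ V.
At B: distances to the source charges are 1.15 m, 0.857 m; V_B = Σ kqᵢ/rᵢ = -9000 V.
ΔV = V_B − V_A = 8110 V.
W_ext = qΔV = (4.88×10⁻⁶ C)(8110 V) = 0.0396 J.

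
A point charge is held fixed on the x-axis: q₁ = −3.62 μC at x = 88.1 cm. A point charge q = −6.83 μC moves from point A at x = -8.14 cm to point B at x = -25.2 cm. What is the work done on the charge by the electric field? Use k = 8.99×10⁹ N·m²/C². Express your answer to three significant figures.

0.0348 J

The work done by the electric force is W_field = −ΔU = −q(V_B − V_A) = q(V_A − V_B).
At A: distance to the source charge is 0.962 m; V_A = kq₁/r = -3.38×10⁴ V.
At B: distance to the source charge is 1.13 m; V_B = kq₁/r = -2.87×10⁴ V.
ΔV = V_B − V_A = 5090 V.
W_field = −qΔV = −(-6.83×10⁻⁶ C)(5090 V) = 0.0348 J.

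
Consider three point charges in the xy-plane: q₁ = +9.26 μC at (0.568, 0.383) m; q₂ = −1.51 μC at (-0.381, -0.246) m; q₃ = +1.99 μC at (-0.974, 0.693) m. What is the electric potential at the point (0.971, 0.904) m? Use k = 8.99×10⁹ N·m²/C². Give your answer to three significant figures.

Electric potential is a scalar, so the contributions from each charge add algebraically: V = Σ kqᵢ/rᵢ.
Distances from the field point to each charge: r₁ = 0.659 m, r₂ = 1.77 m, r₃ = 1.96 m.
V = k[(9.26×10⁻⁶)/(0.659) + (-1.51×10⁻⁶)/(1.77) + (1.99×10⁻⁶)/(1.96)] = 1.28×10⁵ V.

1.28×10⁵ V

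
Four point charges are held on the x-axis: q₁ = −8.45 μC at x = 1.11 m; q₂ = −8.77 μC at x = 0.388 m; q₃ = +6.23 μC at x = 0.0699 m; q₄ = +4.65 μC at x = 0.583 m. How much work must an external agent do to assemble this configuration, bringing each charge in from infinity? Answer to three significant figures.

The assembly work is the sum of pairwise potential energies, U = Σ_{i<j} kqᵢqⱼ/rᵢⱼ.
Pair separations: r₁₂ = 0.722 m, r₁₃ = 1.04 m, r₁₄ = 0.527 m, r₂₃ = 0.318 m, r₂₄ = 0.195 m, r₃₄ = 0.513 m.
Summing all 6 pair terms gives U = -3.12 J.

-3.12 J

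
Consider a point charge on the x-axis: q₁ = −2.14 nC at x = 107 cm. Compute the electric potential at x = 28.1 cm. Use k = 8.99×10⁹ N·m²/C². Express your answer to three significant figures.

-24.4 V

Electric potential is a scalar, so the contributions from each charge add algebraically: V = Σ kqᵢ/rᵢ.
V = k[(-2.14×10⁻⁹)/(0.789)] = -24.4 V.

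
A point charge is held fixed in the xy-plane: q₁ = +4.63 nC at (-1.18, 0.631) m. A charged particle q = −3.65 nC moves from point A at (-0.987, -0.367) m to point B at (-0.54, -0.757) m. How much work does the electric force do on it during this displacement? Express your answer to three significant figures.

-5.01×10⁻⁸ J

The work done by the electric force is W_field = −ΔU = −q(V_B − V_A) = q(V_A − V_B).
At A: distance to the source charge is 1.02 m; V_A = kq₁/r = 40.9 V.
At B: distance to the source charge is 1.53 m; V_B = kq₁/r = 27.2 V.
ΔV = V_B − V_A = -13.7 V.
W_field = −qΔV = −(-3.65×10⁻⁹ C)(-13.7 V) = -5.01×10⁻⁸ J.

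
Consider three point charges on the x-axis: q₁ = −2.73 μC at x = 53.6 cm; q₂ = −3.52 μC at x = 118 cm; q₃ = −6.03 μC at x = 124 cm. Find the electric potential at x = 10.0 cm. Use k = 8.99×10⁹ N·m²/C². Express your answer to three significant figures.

Electric potential is a scalar, so the contributions from each charge add algebraically: V = Σ kqᵢ/rᵢ.
Distances from the field point to each charge: r₁ = 0.436 m, r₂ = 1.08 m, r₃ = 1.14 m.
V = k[(-2.73×10⁻⁶)/(0.436) + (-3.52×10⁻⁶)/(1.08) + (-6.03×10⁻⁶)/(1.14)] = -1.33×10⁵ V.

-1.33×10⁵ V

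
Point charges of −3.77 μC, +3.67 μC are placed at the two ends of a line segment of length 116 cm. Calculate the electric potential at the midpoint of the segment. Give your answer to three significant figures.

-1550 V

Electric potential is a scalar, so the contributions from each charge add algebraically: V = Σ kqᵢ/rᵢ.
Each charge is 0.580 m from the midpoint.
V = k[(-3.77×10⁻⁶)/(0.580) + (3.67×10⁻⁶)/(0.580)] = -1550 V.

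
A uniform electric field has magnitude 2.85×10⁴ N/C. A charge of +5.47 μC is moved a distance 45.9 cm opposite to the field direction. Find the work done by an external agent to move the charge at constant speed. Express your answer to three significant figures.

0.0716 J

The potential change for a displacement 45.9 cm opposite to the field direction is ΔV = +Ed = 1.31×10⁴ V.
W_ext = qΔV = 0.0716 J.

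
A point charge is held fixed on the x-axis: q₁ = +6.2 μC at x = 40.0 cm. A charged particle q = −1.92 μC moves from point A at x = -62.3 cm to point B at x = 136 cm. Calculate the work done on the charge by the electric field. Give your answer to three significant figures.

6.87×10⁻³ J

The work done by the electric force is W_field = −ΔU = −q(V_B − V_A) = q(V_A − V_B).
At A: distance to the source charge is 1.02 m; V_A = kq₁/r = 5.45×10⁴ V.
At B: distance to the source charge is 0.960 m; V_B = kq₁/r = 5.81×10⁴ V.
ΔV = V_B − V_A = 3580 V.
W_field = −qΔV = −(-1.92×10⁻⁶ C)(3580 V) = 6.87×10⁻³ J.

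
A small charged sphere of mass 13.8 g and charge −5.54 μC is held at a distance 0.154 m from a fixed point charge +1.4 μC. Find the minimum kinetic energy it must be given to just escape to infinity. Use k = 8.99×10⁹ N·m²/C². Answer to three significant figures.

0.453 J

To just escape, total mechanical energy must reach zero at infinity: ½mv²_min + U = 0, so ½mv²_min = −U = |kQq|/r.
|U| = |kQq|/r = (8.99×10⁹ N·m²/C²)(1.40×10⁻⁶)(5.54×10⁻⁶)/(0.154) = 0.453 J.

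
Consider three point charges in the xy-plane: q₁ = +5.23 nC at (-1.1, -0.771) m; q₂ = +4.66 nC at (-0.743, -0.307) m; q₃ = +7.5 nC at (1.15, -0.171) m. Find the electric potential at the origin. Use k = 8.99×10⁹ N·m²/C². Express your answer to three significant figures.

145 V

Electric potential is a scalar, so the contributions from each charge add algebraically: V = Σ kqᵢ/rᵢ.
Distances from the field point to each charge: r₁ = 1.34 m, r₂ = 0.804 m, r₃ = 1.16 m.
V = k[(5.23×10⁻⁹)/(1.34) + (4.66×10⁻⁹)/(0.804) + (7.50×10⁻⁹)/(1.16)] = 145 V.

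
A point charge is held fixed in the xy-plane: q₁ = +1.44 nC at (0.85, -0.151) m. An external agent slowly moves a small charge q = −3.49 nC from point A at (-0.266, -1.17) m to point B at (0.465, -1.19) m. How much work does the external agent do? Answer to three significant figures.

-1.09×10⁻⁸ J

For quasistatic motion the external work equals the change in potential energy: W_ext = qΔV = q(V_B − V_A).
At A: distance to the source charge is 1.51 m; V_A = kq₁/r = 8.57 V.
At B: distance to the source charge is 1.11 m; V_B = kq₁/r = 11.7 V.
ΔV = V_B − V_A = 3.12 V.
W_ext = qΔV = (-3.49×10⁻⁹ C)(3.12 V) = -1.09×10⁻⁸ J.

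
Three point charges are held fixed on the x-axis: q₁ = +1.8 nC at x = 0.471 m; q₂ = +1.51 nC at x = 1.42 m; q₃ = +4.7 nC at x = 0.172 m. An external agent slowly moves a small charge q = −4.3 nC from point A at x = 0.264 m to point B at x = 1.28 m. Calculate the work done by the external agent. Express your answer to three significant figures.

1.69×10⁻⁶ J

For quasistatic motion the external work equals the change in potential energy: W_ext = qΔV = q(V_B − V_A).
At A: distances to the source charges are 0.207 m, 1.16 m, 0.0920 m; V_A = Σ kqᵢ/rᵢ = 549 V.
At B: distances to the source charges are 0.809 m, 0.140 m, 1.11 m; V_B = Σ kqᵢ/rᵢ = 155 V.
ΔV = V_B − V_A = -394 V.
W_ext = qΔV = (-4.30×10⁻⁹ C)(-394 V) = 1.69×10⁻⁶ J.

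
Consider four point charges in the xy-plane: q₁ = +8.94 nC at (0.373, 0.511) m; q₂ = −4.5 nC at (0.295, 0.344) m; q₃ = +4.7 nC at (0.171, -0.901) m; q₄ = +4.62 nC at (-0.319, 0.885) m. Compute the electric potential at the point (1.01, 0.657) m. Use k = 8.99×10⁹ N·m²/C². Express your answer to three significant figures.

126 V

The total potential is the scalar sum of each charge's contribution, V = Σ kqᵢ/rᵢ.
Distances from the field point to each charge: r₁ = 0.654 m, r₂ = 0.781 m, r₃ = 1.77 m, r₄ = 1.35 m.
V = k[(8.94×10⁻⁹)/(0.654) + (-4.50×10⁻⁹)/(0.781) + (4.70×10⁻⁹)/(1.77) + (4.62×10⁻⁹)/(1.35)] = 126 V.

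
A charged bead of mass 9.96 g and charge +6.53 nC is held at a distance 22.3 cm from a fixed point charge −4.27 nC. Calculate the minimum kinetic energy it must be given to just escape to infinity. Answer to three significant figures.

1.12×10⁻⁶ J

To just escape, total mechanical energy must reach zero at infinity: ½mv²_min + U = 0, so ½mv²_min = −U = |kQq|/r.
|U| = |kQq|/r = (8.99×10⁹ N·m²/C²)(4.27×10⁻⁹)(6.53×10⁻⁹)/(0.223) = 1.12×10⁻⁶ J.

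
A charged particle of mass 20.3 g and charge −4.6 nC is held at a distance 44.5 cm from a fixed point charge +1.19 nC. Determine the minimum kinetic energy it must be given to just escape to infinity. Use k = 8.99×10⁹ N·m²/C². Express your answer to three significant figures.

To just escape, total mechanical energy must reach zero at infinity: ½mv²_min + U = 0, so ½mv²_min = −U = |kQq|/r.
|U| = |kQq|/r = (8.99×10⁹ N·m²/C²)(1.19×10⁻⁹)(4.60×10⁻⁹)/(0.445) = 1.11×10⁻⁷ J.

1.11×10⁻⁷ J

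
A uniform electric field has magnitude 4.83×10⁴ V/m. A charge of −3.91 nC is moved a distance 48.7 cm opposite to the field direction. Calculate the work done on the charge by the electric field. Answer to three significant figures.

9.20×10⁻⁵ J

The potential change for a displacement 48.7 cm opposite to the field direction is ΔV = +Ed = 2.35×10⁴ V.
W_field = −qΔV = 9.20×10⁻⁵ J.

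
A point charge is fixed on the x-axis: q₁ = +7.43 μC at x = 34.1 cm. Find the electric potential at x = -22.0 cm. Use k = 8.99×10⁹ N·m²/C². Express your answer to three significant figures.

The total potential is the scalar sum of each charge's contribution, V = Σ kqᵢ/rᵢ.
V = k[(7.43×10⁻⁶)/(0.561)] = 1.19×10⁵ V.

1.19×10⁵ V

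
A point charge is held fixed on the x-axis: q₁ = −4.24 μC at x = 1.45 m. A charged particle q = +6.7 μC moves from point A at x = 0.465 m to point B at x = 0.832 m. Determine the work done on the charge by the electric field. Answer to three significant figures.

The work done by the electric force is W_field = −ΔU = −q(V_B − V_A) = q(V_A − V_B).
At A: distance to the source charge is 0.985 m; V_A = kq₁/r = -3.87×10⁴ V.
At B: distance to the source charge is 0.618 m; V_B = kq₁/r = -6.17×10⁴ V.
ΔV = V_B − V_A = -2.30×10⁴ V.
W_field = −qΔV = −(6.70×10⁻⁶ C)(-2.30×10⁴ V) = 0.154 J.

0.154 J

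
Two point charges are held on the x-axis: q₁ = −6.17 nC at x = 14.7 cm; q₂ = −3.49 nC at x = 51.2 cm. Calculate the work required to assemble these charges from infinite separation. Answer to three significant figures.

The assembly work is the sum of pairwise potential energies, U = Σ_{i<j} kqᵢqⱼ/rᵢⱼ.
Pair separations: r₁₂ = 0.365 m.
U = (5.30×10⁻⁷) = 5.30×10⁻⁷ J.

5.30×10⁻⁷ J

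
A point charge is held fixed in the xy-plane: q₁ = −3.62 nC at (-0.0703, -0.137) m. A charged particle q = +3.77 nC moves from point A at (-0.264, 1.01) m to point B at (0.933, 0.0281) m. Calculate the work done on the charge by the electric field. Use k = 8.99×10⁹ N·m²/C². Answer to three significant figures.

The work done by the electric force is W_field = −ΔU = −q(V_B − V_A) = q(V_A − V_B).
At A: distance to the source charge is 1.16 m; V_A = kq₁/r = -28.0 V.
At B: distance to the source charge is 1.02 m; V_B = kq₁/r = -32.0 V.
ΔV = V_B − V_A = -4.03 V.
W_field = −qΔV = −(3.77×10⁻⁹ C)(-4.03 V) = 1.52×10⁻⁸ J.

1.52×10⁻⁸ J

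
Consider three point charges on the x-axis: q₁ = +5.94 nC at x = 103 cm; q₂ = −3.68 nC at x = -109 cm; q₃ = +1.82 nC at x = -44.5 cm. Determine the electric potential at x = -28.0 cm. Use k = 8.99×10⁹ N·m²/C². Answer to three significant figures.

99.1 V

The total potential is the scalar sum of each charge's contribution, V = Σ kqᵢ/rᵢ.
Distances from the field point to each charge: r₁ = 1.31 m, r₂ = 0.810 m, r₃ = 0.165 m.
V = k[(5.94×10⁻⁹)/(1.31) + (-3.68×10⁻⁹)/(0.810) + (1.82×10⁻⁹)/(0.165)] = 99.1 V.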